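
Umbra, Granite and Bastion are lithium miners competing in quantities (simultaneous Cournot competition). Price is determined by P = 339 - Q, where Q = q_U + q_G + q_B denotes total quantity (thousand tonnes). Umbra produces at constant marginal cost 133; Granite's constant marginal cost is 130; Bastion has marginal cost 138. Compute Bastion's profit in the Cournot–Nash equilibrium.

2209

Umbra's profit: π_U = (339 - Q)q_U - (133q_U). Setting ∂π_U/∂q_U = 0: 206 - 2q_U - (q_G + q_B) = 0.
Granite's first-order condition: 209 - 2q_G - (q_U + q_B) = 0.
Bastion's profit: π_B = (339 - Q)q_B - (138q_B). Setting ∂π_B/∂q_B = 0: 201 - 2q_B - (q_U + q_G) = 0.
Adding the 3 first-order conditions: 616 − 4Q = 0, so Q = 154.
Back-substituting: q_U = (206 − 154) = 52, q_G = (209 − 154) = 55, q_B = (201 − 154) = 47.
Price P = 339 - 154 = 185.
Bastion's profit: (185 - 138)·47 = 2209.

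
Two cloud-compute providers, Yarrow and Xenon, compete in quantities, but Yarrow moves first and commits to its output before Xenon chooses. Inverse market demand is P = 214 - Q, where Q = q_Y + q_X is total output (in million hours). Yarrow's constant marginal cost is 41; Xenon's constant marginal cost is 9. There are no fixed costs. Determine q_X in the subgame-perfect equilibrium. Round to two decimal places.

The follower Xenon best-responds to any q_Y: π_X = (214 - Q)q_X - 9q_X.
Setting the follower's marginal profit to zero, 205 - q_Y - 2q_X = 0, i.e. q_X = (205 - q_Y)/2.
The leader anticipates this reaction. Substituting into P = 214 - Q gives P = 223/2 - (1/2)q_Y, so π_Y = (223/2 - (1/2)q_Y)q_Y - 41q_Y.
The leader's first-order condition 141/2 - q_Y = 0 yields q_Y = 141/2.
Then q_X = (205 - 141/2)/2 = 269/4.

67.25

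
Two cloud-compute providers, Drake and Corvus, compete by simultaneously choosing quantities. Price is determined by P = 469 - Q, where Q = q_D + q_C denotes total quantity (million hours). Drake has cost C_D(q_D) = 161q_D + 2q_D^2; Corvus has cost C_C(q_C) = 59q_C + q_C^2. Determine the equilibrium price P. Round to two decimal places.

339.70

Drake's profit: π_D = (469 - Q)q_D - (161q_D + 2q_D²). Setting ∂π_D/∂q_D = 0: 308 - 6q_D - (q_C) = 0.
Corvus's profit: π_C = (469 - Q)q_C - (59q_C + q_C²). Setting ∂π_C/∂q_C = 0: 410 - 4q_C - (q_D) = 0.
So q_D = (308 - q_C)/6 and q_C = (410 - q_D)/4.
Substituting one into the other gives q_D = 822/23 and q_C = 93.5652.
Total output Q = 129.3043, so price P = 469 - 129.3043 = 339.6957.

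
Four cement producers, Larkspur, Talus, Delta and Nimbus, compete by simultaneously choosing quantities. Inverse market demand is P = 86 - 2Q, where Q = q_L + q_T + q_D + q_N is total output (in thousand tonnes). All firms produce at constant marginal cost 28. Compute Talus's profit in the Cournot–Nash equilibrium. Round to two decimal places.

67.28

Each firm earns π_i = (86 - 2Q)q_i - 28q_i.
First-order condition (treating rivals' output as given): 58 - 4q_i - 2·Σ_{j≠i} q_j = 0.
With identical firms every q_j equals q_i, so Σ_{j≠i} q_j = 3q_i and 58 = 10q_i, giving q_i = 29/5.
Price P = 86 - 2·(116/5) = 198/5.
Talus's profit: (198/5 - 28)·(29/5) = 1682/25.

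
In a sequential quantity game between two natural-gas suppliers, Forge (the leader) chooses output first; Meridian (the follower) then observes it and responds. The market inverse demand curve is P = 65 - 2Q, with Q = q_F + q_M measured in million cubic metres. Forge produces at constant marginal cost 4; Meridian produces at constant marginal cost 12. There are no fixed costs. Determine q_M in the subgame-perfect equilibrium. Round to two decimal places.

4.63

The follower Meridian best-responds to any q_F: π_M = (65 - 2Q)q_M - 12q_M.
Follower FOC: 53 - 2q_F - 4q_M = 0, so q_M(q_F) = (53 - 2q_F)/4.
Forge substitutes q_M(q_F) into its own profit: π_F = q_F(65 - 2q_F - (53 - 2q_F)/2) - 4q_F = (77/2 - q_F)q_F - 4q_F.
Maximising: ∂π_F/∂q_F = 69/2 - 2q_F = 0, giving q_F = 69/4.
Then q_M = (53 - 2·(69/4))/4 = 37/8.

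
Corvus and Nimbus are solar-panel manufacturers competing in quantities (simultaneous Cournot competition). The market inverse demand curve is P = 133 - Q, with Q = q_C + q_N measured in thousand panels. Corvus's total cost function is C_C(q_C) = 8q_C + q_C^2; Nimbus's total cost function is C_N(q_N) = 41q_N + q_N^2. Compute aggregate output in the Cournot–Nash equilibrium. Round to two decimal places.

Corvus's profit: π_C = (133 - Q)q_C - (8q_C + q_C²). Setting ∂π_C/∂q_C = 0: 125 - 4q_C - (q_N) = 0.
Nimbus's first-order condition: 92 - 4q_N - (q_C) = 0.
So q_C = (125 - q_N)/4 and q_N = (92 - q_C)/4.
Substituting one into the other gives q_C = 136/5 and q_N = 81/5.
Total output Q = 136/5 + 81/5 = 217/5.

43.40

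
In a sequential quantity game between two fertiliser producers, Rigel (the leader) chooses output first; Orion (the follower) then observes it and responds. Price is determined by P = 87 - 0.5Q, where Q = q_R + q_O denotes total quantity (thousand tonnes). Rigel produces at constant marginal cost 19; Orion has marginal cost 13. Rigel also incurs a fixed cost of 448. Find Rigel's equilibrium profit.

513

Solve by backward induction. Given q_R, the follower Orion maximises π_O = (87 - (1/2)q_R - (1/2)q_O)q_O - 13q_O.
Setting the follower's marginal profit to zero, 74 - (1/2)q_R - q_O = 0, i.e. q_O = (74 - (1/2)q_R).
The leader anticipates this reaction. Substituting into P = 87 - 0.5Q gives P = 50 - (1/4)q_R, so π_R = (50 - (1/4)q_R)q_R - 19q_R.
Maximising: ∂π_R/∂q_R = 31 - (1/2)q_R = 0, giving q_R = 62.
Then q_O = (74 - (1/2)·62) = 43.
Price P = 87 - (1/2)·105 = 69/2.
Rigel's profit: (69/2 - 19)·62 - 448 = 513.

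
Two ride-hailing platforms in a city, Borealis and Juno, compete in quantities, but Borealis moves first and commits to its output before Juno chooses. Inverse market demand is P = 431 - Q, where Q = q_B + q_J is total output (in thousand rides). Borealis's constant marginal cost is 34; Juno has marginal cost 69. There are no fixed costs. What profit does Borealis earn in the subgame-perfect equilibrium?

The follower Juno best-responds to any q_B: π_J = (431 - Q)q_J - 69q_J.
Setting the follower's marginal profit to zero, 362 - q_B - 2q_J = 0, i.e. q_J = (362 - q_B)/2.
Borealis substitutes q_J(q_B) into its own profit: π_B = q_B(431 - q_B - (362 - q_B)/2) - 34q_B = (250 - (1/2)q_B)q_B - 34q_B.
Leader FOC: 216 - q_B = 0, so q_B = 216.
Then q_J = (362 - 216)/2 = 73.
Price P = 431 - 289 = 142.
Borealis's profit: (142 - 34)·216 = 23328.

23328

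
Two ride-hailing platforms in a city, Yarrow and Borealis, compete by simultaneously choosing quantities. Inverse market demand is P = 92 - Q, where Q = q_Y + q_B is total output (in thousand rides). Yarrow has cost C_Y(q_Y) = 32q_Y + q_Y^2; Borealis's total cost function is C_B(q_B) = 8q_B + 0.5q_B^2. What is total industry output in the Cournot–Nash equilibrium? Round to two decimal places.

Yarrow's profit: π_Y = (92 - Q)q_Y - (32q_Y + q_Y²). Setting ∂π_Y/∂q_Y = 0: 60 - 4q_Y - (q_B) = 0.
Borealis's first-order condition: 84 - 3q_B - (q_Y) = 0.
So q_Y = (60 - q_B)/4 and q_B = (84 - q_Y)/3.
Solving the pair: q_Y = 96/11, q_B = 276/11.
Total output Q = 96/11 + 276/11 = 372/11.

33.82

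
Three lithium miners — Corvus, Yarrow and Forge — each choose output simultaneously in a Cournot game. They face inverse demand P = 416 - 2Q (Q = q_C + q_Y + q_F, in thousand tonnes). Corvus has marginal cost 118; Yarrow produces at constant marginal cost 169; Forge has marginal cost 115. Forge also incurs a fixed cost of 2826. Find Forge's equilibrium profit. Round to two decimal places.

Corvus's profit: π_C = (416 - 2Q)q_C - (118q_C). Setting ∂π_C/∂q_C = 0: 298 - 4q_C - 2(q_Y + q_F) = 0.
Yarrow's first-order condition: 247 - 4q_Y - 2(q_C + q_F) = 0.
Forge's first-order condition: 301 - 4q_F - 2(q_C + q_Y) = 0.
Adding the 3 first-order conditions: 846 − 8Q = 0, so Q = 423/4.
Back-substituting: q_C = (298 − 423/2)/2 = 173/4, q_Y = (247 − 423/2)/2 = 71/4, q_F = (301 − 423/2)/2 = 179/4.
Price P = 416 - 2·(423/4) = 409/2.
Forge's profit: (409/2 - 115)·(179/4) - 2826 = 1179.1250.

1179.13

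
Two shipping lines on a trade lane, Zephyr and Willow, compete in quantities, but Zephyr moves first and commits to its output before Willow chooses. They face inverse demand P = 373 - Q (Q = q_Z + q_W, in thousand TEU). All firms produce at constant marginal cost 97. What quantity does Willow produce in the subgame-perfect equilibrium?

Solve by backward induction. Given q_Z, the follower Willow maximises π_W = (373 - q_Z - q_W)q_W - 97q_W.
∂π_W/∂q_W = 276 - q_Z - 2q_W = 0 gives the reaction function q_W = (276 - q_Z)/2.
The leader anticipates this reaction. Substituting into P = 373 - Q gives P = 235 - (1/2)q_Z, so π_Z = (235 - (1/2)q_Z)q_Z - 97q_Z.
Maximising: ∂π_Z/∂q_Z = 138 - q_Z = 0, giving q_Z = 138.
Then q_W = (276 - 138)/2 = 69.

69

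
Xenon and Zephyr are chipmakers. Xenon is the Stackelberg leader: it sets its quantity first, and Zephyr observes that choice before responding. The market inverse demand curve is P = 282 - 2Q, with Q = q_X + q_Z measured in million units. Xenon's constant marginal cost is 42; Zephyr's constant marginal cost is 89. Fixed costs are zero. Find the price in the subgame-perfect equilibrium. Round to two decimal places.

113.75

Solve by backward induction. Given q_X, the follower Zephyr maximises π_Z = (282 - 2q_X - 2q_Z)q_Z - 89q_Z.
Setting the follower's marginal profit to zero, 193 - 2q_X - 4q_Z = 0, i.e. q_Z = (193 - 2q_X)/4.
The leader anticipates this reaction. Substituting into P = 282 - 2Q gives P = 371/2 - q_X, so π_X = (371/2 - q_X)q_X - 42q_X.
The leader's first-order condition 287/2 - 2q_X = 0 yields q_X = 287/4.
Then q_Z = (193 - 2·(287/4))/4 = 99/8.
Total output Q = 673/8, so price P = 282 - 2·(673/8) = 455/4.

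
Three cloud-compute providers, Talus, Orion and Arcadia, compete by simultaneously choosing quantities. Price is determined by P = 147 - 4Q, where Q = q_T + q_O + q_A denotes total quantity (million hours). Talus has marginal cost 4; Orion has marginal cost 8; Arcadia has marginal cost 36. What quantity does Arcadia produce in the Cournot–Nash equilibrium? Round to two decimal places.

Talus's profit: π_T = (147 - 4Q)q_T - (4q_T). Setting ∂π_T/∂q_T = 0: 143 - 8q_T - 4(q_O + q_A) = 0.
Orion's profit: π_O = (147 - 4Q)q_O - (8q_O). Setting ∂π_O/∂q_O = 0: 139 - 8q_O - 4(q_T + q_A) = 0.
Arcadia's profit: π_A = (147 - 4Q)q_A - (36q_A). Setting ∂π_A/∂q_A = 0: 111 - 8q_A - 4(q_T + q_O) = 0.
Adding the 3 conditions: 393 − 8Q − 8Q = 0, i.e. Q = 393/16.
Back-substituting: q_T = (143 − 393/4)/4 = 179/16, q_O = (139 − 393/4)/4 = 163/16, q_A = (111 − 393/4)/4 = 51/16.

3.19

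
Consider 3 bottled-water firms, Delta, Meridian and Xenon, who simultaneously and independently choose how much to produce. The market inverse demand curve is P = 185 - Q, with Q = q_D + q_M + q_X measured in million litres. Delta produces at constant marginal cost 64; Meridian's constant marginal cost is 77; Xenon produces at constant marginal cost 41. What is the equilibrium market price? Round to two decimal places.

Delta's profit: π_D = (185 - Q)q_D - (64q_D). Setting ∂π_D/∂q_D = 0: 121 - 2q_D - (q_M + q_X) = 0.
Meridian's first-order condition: 108 - 2q_M - (q_D + q_X) = 0.
Xenon's first-order condition: 144 - 2q_X - (q_D + q_M) = 0.
Adding the 3 conditions: 373 − 2Q − 2Q = 0, i.e. Q = 373/4.
Back-substituting: q_D = (121 − 373/4) = 111/4, q_M = (108 − 373/4) = 59/4, q_X = (144 − 373/4) = 203/4.
Total output Q = 373/4, so price P = 185 - 373/4 = 367/4.

91.75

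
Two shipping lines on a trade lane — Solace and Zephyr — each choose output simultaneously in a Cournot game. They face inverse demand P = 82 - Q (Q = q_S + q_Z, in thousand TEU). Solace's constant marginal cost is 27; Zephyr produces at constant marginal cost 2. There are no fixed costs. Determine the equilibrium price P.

37

Solace's profit: π_S = (82 - Q)q_S - (27q_S). Setting ∂π_S/∂q_S = 0: 55 - 2q_S - (q_Z) = 0.
Zephyr's first-order condition: 80 - 2q_Z - (q_S) = 0.
Best responses: q_S = (55 - q_Z)/2, q_Z = (80 - q_S)/2.
Substituting one into the other gives q_S = 10 and q_Z = 35.
Total output Q = 45, so price P = 82 - 45 = 37.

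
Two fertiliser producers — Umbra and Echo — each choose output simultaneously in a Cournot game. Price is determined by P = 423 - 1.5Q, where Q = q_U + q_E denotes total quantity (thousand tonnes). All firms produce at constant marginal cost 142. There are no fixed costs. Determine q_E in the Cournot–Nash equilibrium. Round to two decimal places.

Each firm earns π_i = (423 - 1.5Q)q_i - 142q_i.
First-order condition (treating rivals' output as given): 281 - 3q_i - (3/2)q_j = 0.
By symmetry each firm produces the same amount; substituting q_j = q_i yields q_i = 281/(9/2) = 562/9.

62.44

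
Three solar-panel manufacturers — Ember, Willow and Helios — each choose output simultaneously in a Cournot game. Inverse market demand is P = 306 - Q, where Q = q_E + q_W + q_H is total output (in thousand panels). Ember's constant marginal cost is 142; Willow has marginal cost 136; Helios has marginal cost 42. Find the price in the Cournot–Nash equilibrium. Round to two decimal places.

Ember's profit: π_E = (306 - Q)q_E - (142q_E). Setting ∂π_E/∂q_E = 0: 164 - 2q_E - (q_W + q_H) = 0.
Willow's first-order condition: 170 - 2q_W - (q_E + q_H) = 0.
Helios's profit: π_H = (306 - Q)q_H - (42q_H). Setting ∂π_H/∂q_H = 0: 264 - 2q_H - (q_E + q_W) = 0.
Adding the 3 conditions: 598 − 2Q − 2Q = 0, i.e. Q = 299/2.
Back-substituting: q_E = (164 − 299/2) = 29/2, q_W = (170 − 299/2) = 41/2, q_H = (264 − 299/2) = 229/2.
Total output Q = 299/2, so price P = 306 - 299/2 = 313/2.

156.50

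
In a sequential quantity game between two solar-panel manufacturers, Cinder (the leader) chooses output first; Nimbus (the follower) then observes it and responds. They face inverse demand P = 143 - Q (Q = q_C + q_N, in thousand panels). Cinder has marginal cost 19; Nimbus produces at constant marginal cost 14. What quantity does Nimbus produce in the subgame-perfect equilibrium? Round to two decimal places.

Solve by backward induction. Given q_C, the follower Nimbus maximises π_N = (143 - q_C - q_N)q_N - 14q_N.
Setting the follower's marginal profit to zero, 129 - q_C - 2q_N = 0, i.e. q_N = (129 - q_C)/2.
Cinder substitutes q_N(q_C) into its own profit: π_C = q_C(143 - q_C - (129 - q_C)/2) - 19q_C = (157/2 - (1/2)q_C)q_C - 19q_C.
Maximising: ∂π_C/∂q_C = 119/2 - q_C = 0, giving q_C = 119/2.
Then q_N = (129 - 119/2)/2 = 139/4.

34.75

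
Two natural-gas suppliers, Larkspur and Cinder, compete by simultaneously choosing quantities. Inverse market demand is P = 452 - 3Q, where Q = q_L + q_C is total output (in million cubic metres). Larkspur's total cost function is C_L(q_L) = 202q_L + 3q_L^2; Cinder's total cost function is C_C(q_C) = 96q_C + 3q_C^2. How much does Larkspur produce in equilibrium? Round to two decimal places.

Larkspur's profit: π_L = (452 - 3Q)q_L - (202q_L + 3q_L²). Setting ∂π_L/∂q_L = 0: 250 - 12q_L - 3(q_C) = 0.
Cinder's profit: π_C = (452 - 3Q)q_C - (96q_C + 3q_C²). Setting ∂π_C/∂q_C = 0: 356 - 12q_C - 3(q_L) = 0.
Rearranging gives the reaction functions q_L = (250 - 3q_C)/12 and q_C = (356 - 3q_L)/12.
Solving the pair: q_L = 644/45, q_C = 1174/45.

14.31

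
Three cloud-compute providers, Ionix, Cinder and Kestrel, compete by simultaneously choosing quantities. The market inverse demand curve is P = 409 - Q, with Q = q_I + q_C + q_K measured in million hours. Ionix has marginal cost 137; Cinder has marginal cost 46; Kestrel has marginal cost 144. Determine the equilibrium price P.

Ionix's profit: π_I = (409 - Q)q_I - (137q_I). Setting ∂π_I/∂q_I = 0: 272 - 2q_I - (q_C + q_K) = 0.
Cinder's first-order condition: 363 - 2q_C - (q_I + q_K) = 0.
Kestrel's profit: π_K = (409 - Q)q_K - (144q_K). Setting ∂π_K/∂q_K = 0: 265 - 2q_K - (q_I + q_C) = 0.
Adding the 3 conditions: 900 − 2Q − 2Q = 0, i.e. Q = 225.
Back-substituting: q_I = (272 − 225) = 47, q_C = (363 − 225) = 138, q_K = (265 − 225) = 40.
Total output Q = 225, so price P = 409 - 225 = 184.

184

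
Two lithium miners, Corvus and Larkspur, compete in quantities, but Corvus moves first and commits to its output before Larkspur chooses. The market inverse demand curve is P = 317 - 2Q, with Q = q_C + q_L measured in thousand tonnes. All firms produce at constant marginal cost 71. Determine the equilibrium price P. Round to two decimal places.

132.50

The follower Larkspur best-responds to any q_C: π_L = (317 - 2Q)q_L - 71q_L.
Follower FOC: 246 - 2q_C - 4q_L = 0, so q_L(q_C) = (246 - 2q_C)/4.
The leader anticipates this reaction. Substituting into P = 317 - 2Q gives P = 194 - q_C, so π_C = (194 - q_C)q_C - 71q_C.
Leader FOC: 123 - 2q_C = 0, so q_C = 123/2.
Then q_L = (246 - 2·(123/2))/4 = 123/4.
Total output Q = 369/4, so price P = 317 - 2·(369/4) = 265/2.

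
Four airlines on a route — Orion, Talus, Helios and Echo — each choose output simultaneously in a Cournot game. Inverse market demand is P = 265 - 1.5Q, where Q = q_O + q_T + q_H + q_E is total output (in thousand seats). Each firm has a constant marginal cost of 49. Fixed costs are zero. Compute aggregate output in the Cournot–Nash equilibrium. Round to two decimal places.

A representative firm's profit is π_i = q_i(265 - 1.5Q) - 49q_i.
First-order condition (treating rivals' output as given): 216 - 3q_i - (3/2)·Σ_{j≠i} q_j = 0.
By symmetry each firm produces the same amount; substituting Σ_{j≠i} q_j = 3q_i yields q_i = 216/(15/2) = 144/5.
Total output Q = 144/5 + 144/5 + 144/5 + 144/5 = 576/5.

115.20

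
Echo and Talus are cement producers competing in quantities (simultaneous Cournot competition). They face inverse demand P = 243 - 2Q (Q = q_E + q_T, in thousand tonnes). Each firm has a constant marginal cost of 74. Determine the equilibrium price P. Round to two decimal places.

Each firm earns π_i = (243 - 2Q)q_i - 74q_i.
Setting ∂π_i/∂q_i = 0 with rivals' quantities fixed: 169 - 4q_i - 2q_j = 0.
With identical firms every q_j equals q_i, so q_j = q_i and 169 = 6q_i, giving q_i = 169/6.
Total output Q = 169/3, so price P = 243 - 2·(169/3) = 391/3.

130.33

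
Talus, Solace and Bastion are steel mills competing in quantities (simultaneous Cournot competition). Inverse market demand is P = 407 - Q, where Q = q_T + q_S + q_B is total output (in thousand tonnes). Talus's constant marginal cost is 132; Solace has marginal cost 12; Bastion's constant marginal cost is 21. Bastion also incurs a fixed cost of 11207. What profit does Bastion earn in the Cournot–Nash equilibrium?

3677

Talus's profit: π_T = (407 - Q)q_T - (132q_T). Setting ∂π_T/∂q_T = 0: 275 - 2q_T - (q_S + q_B) = 0.
Solace's profit: π_S = (407 - Q)q_S - (12q_S). Setting ∂π_S/∂q_S = 0: 395 - 2q_S - (q_T + q_B) = 0.
Bastion's profit: π_B = (407 - Q)q_B - (21q_B). Setting ∂π_B/∂q_B = 0: 386 - 2q_B - (q_T + q_S) = 0.
Adding the 3 first-order conditions: 1056 − 4Q = 0, so Q = 264.
Back-substituting: q_T = (275 − 264) = 11, q_S = (395 − 264) = 131, q_B = (386 − 264) = 122.
Price P = 407 - 264 = 143.
Bastion's profit: (143 - 21)·122 - 11207 = 3677.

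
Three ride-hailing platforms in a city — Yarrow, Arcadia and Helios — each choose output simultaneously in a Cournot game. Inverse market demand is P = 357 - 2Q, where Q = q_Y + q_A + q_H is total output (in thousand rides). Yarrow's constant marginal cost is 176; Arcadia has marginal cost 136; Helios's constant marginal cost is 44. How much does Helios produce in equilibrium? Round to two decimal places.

Yarrow's profit: π_Y = (357 - 2Q)q_Y - (176q_Y). Setting ∂π_Y/∂q_Y = 0: 181 - 4q_Y - 2(q_A + q_H) = 0.
Arcadia's profit: π_A = (357 - 2Q)q_A - (136q_A). Setting ∂π_A/∂q_A = 0: 221 - 4q_A - 2(q_Y + q_H) = 0.
Helios's profit: π_H = (357 - 2Q)q_H - (44q_H). Setting ∂π_H/∂q_H = 0: 313 - 4q_H - 2(q_Y + q_A) = 0.
Adding the 3 conditions: 715 − 4Q − 4Q = 0, i.e. Q = 715/8.
Back-substituting: q_Y = (181 − 715/4)/2 = 9/8, q_A = (221 − 715/4)/2 = 169/8, q_H = (313 − 715/4)/2 = 537/8.

67.13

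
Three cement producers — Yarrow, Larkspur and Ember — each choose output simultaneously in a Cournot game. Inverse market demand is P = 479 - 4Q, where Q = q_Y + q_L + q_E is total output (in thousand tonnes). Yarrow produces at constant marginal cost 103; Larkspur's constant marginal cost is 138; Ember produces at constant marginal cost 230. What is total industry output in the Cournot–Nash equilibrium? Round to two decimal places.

Yarrow's profit: π_Y = (479 - 4Q)q_Y - (103q_Y). Setting ∂π_Y/∂q_Y = 0: 376 - 8q_Y - 4(q_L + q_E) = 0.
Larkspur's first-order condition: 341 - 8q_L - 4(q_Y + q_E) = 0.
Ember's first-order condition: 249 - 8q_E - 4(q_Y + q_L) = 0.
Adding the 3 first-order conditions: 966 − 16Q = 0, so Q = 483/8.
Back-substituting: q_Y = (376 − 483/2)/4 = 269/8, q_L = (341 − 483/2)/4 = 199/8, q_E = (249 − 483/2)/4 = 15/8.
Total output Q = 269/8 + 199/8 + 15/8 = 483/8.

60.38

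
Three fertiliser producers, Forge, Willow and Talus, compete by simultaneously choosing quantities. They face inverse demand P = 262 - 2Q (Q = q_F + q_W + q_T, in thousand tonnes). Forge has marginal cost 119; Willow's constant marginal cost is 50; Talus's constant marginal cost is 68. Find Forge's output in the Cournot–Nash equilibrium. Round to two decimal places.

2.88

Forge's profit: π_F = (262 - 2Q)q_F - (119q_F). Setting ∂π_F/∂q_F = 0: 143 - 4q_F - 2(q_W + q_T) = 0.
Willow's first-order condition: 212 - 4q_W - 2(q_F + q_T) = 0.
Talus's profit: π_T = (262 - 2Q)q_T - (68q_T). Setting ∂π_T/∂q_T = 0: 194 - 4q_T - 2(q_F + q_W) = 0.
Adding the 3 conditions: 549 − 4Q − 4Q = 0, i.e. Q = 549/8.
Back-substituting: q_F = (143 − 549/4)/2 = 23/8, q_W = (212 − 549/4)/2 = 299/8, q_T = (194 − 549/4)/2 = 227/8.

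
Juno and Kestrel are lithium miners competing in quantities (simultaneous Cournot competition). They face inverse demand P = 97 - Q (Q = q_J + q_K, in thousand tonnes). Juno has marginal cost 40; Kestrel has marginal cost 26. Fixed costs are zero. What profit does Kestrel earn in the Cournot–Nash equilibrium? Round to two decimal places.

Juno's profit: π_J = (97 - Q)q_J - (40q_J). Setting ∂π_J/∂q_J = 0: 57 - 2q_J - (q_K) = 0.
Kestrel's first-order condition: 71 - 2q_K - (q_J) = 0.
Best responses: q_J = (57 - q_K)/2, q_K = (71 - q_J)/2.
Substituting one into the other gives q_J = 43/3 and q_K = 85/3.
Price P = 97 - 128/3 = 163/3.
Kestrel's profit: (163/3 - 26)·(85/3) = 802.7778.

802.78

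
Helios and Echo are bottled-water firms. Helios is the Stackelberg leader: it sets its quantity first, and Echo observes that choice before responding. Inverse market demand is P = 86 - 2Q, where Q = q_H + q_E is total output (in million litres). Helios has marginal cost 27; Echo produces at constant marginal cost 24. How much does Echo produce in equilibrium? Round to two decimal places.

Solve by backward induction. Given q_H, the follower Echo maximises π_E = (86 - 2q_H - 2q_E)q_E - 24q_E.
∂π_E/∂q_E = 62 - 2q_H - 4q_E = 0 gives the reaction function q_E = (62 - 2q_H)/4.
Helios substitutes q_E(q_H) into its own profit: π_H = q_H(86 - 2q_H - (62 - 2q_H)/2) - 27q_H = (55 - q_H)q_H - 27q_H.
The leader's first-order condition 28 - 2q_H = 0 yields q_H = 14.
Then q_E = (62 - 2·14)/4 = 17/2.

8.50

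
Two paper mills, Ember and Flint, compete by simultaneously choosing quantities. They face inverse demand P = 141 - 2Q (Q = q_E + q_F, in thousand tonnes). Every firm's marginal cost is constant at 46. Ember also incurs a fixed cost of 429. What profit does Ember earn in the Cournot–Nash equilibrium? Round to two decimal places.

72.39

Each firm earns π_i = (141 - 2Q)q_i - 46q_i.
First-order condition (treating rivals' output as given): 95 - 4q_i - 2q_j = 0.
By symmetry each firm produces the same amount; substituting q_j = q_i yields q_i = 95/6.
Price P = 141 - 2·(95/3) = 233/3.
Ember's profit: (233/3 - 46)·(95/6) - 429 = 1303/18.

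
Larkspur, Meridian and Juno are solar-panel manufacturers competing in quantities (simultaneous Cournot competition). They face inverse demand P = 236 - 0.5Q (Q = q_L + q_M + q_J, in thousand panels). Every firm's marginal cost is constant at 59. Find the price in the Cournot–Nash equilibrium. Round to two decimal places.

Each firm earns π_i = (236 - 0.5Q)q_i - 59q_i.
Setting ∂π_i/∂q_i = 0 with rivals' quantities fixed: 177 - q_i - (1/2)·Σ_{j≠i} q_j = 0.
With identical firms every q_j equals q_i, so Σ_{j≠i} q_j = 2q_i and 177 = 2q_i, giving q_i = 177/2.
Total output Q = 531/2, so price P = 236 - (1/2)·(531/2) = 413/4.

103.25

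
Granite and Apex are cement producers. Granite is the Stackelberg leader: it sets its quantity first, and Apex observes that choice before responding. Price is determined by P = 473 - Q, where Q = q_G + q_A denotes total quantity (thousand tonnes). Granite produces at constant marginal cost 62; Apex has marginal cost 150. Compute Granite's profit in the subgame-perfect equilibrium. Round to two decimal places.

31125.13

Solve by backward induction. Given q_G, the follower Apex maximises π_A = (473 - q_G - q_A)q_A - 150q_A.
Setting the follower's marginal profit to zero, 323 - q_G - 2q_A = 0, i.e. q_A = (323 - q_G)/2.
The leader anticipates this reaction. Substituting into P = 473 - Q gives P = 623/2 - (1/2)q_G, so π_G = (623/2 - (1/2)q_G)q_G - 62q_G.
Leader FOC: 499/2 - q_G = 0, so q_G = 499/2.
Then q_A = (323 - 499/2)/2 = 147/4.
Price P = 473 - 1145/4 = 747/4.
Granite's profit: (747/4 - 62)·(499/2) = 31125.1250.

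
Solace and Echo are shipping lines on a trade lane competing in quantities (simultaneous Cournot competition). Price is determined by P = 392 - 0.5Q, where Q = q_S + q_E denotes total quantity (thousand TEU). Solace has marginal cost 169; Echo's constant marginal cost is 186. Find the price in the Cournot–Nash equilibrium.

Solace's profit: π_S = (392 - 0.5Q)q_S - (169q_S). Setting ∂π_S/∂q_S = 0: 223 - q_S - (1/2)(q_E) = 0.
Echo's first-order condition: 206 - q_E - (1/2)(q_S) = 0.
Best responses: q_S = (223 - (1/2)q_E), q_E = (206 - (1/2)q_S).
Solving the pair: q_S = 160, q_E = 126.
Total output Q = 286, so price P = 392 - (1/2)·286 = 249.

249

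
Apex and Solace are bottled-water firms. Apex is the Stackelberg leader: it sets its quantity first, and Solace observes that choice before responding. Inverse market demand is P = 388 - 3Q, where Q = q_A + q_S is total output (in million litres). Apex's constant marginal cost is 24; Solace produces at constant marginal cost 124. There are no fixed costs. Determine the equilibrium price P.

140

The follower Solace best-responds to any q_A: π_S = (388 - 3Q)q_S - 124q_S.
∂π_S/∂q_S = 264 - 3q_A - 6q_S = 0 gives the reaction function q_S = (264 - 3q_A)/6.
Apex substitutes q_S(q_A) into its own profit: π_A = q_A(388 - 3q_A - (264 - 3q_A)/2) - 24q_A = (256 - (3/2)q_A)q_A - 24q_A.
Maximising: ∂π_A/∂q_A = 232 - 3q_A = 0, giving q_A = 232/3.
Then q_S = (264 - 3·(232/3))/6 = 16/3.
Total output Q = 248/3, so price P = 388 - 3·(248/3) = 140.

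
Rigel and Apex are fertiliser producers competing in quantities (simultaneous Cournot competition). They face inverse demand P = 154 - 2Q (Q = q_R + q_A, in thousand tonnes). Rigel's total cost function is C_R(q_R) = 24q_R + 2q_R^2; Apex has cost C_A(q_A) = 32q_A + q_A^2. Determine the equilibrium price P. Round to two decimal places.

Rigel's profit: π_R = (154 - 2Q)q_R - (24q_R + 2q_R²). Setting ∂π_R/∂q_R = 0: 130 - 8q_R - 2(q_A) = 0.
Apex's profit: π_A = (154 - 2Q)q_A - (32q_A + q_A²). Setting ∂π_A/∂q_A = 0: 122 - 6q_A - 2(q_R) = 0.
So q_R = (130 - 2q_A)/8 and q_A = (122 - 2q_R)/6.
Solving the pair: q_R = 134/11, q_A = 179/11.
Total output Q = 313/11, so price P = 154 - 2·(313/11) = 1068/11.

97.09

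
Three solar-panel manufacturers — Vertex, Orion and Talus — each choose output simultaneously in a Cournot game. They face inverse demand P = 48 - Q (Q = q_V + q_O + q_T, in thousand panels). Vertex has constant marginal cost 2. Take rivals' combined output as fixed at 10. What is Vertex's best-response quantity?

With rivals' combined output fixed at 10, Vertex's profit is π_V = (48 - 10 - q_V)q_V - (2q_V) = (38 - q_V)q_V - (2q_V).
∂π_V/∂q_V = 36 - 2q_V = 0, so q_V = 18.

18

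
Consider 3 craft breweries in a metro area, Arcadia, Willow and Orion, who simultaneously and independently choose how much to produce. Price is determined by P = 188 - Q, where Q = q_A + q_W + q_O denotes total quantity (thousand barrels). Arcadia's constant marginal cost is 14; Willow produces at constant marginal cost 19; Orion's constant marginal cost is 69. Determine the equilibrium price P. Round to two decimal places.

Arcadia's profit: π_A = (188 - Q)q_A - (14q_A). Setting ∂π_A/∂q_A = 0: 174 - 2q_A - (q_W + q_O) = 0.
Willow's profit: π_W = (188 - Q)q_W - (19q_W). Setting ∂π_W/∂q_W = 0: 169 - 2q_W - (q_A + q_O) = 0.
Orion's profit: π_O = (188 - Q)q_O - (69q_O). Setting ∂π_O/∂q_O = 0: 119 - 2q_O - (q_A + q_W) = 0.
Adding the 3 first-order conditions: 462 − 4Q = 0, so Q = 231/2.
Back-substituting: q_A = (174 − 231/2) = 117/2, q_W = (169 − 231/2) = 107/2, q_O = (119 − 231/2) = 7/2.
Total output Q = 231/2, so price P = 188 - 231/2 = 145/2.

72.50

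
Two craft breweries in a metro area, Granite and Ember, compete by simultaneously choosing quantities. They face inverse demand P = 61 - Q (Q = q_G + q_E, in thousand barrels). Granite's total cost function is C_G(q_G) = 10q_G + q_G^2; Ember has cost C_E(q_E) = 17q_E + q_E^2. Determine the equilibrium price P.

Granite's profit: π_G = (61 - Q)q_G - (10q_G + q_G²). Setting ∂π_G/∂q_G = 0: 51 - 4q_G - (q_E) = 0.
Ember's profit: π_E = (61 - Q)q_E - (17q_E + q_E²). Setting ∂π_E/∂q_E = 0: 44 - 4q_E - (q_G) = 0.
Best responses: q_G = (51 - q_E)/4, q_E = (44 - q_G)/4.
Solving the pair: q_G = 32/3, q_E = 25/3.
Total output Q = 19, so price P = 61 - 19 = 42.

42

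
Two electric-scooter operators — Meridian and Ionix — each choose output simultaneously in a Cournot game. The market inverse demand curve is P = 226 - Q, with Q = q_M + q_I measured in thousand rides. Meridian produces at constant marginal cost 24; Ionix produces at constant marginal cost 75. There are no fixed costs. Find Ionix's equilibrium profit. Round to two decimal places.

1111.11

Meridian's profit: π_M = (226 - Q)q_M - (24q_M). Setting ∂π_M/∂q_M = 0: 202 - 2q_M - (q_I) = 0.
Ionix's first-order condition: 151 - 2q_I - (q_M) = 0.
So q_M = (202 - q_I)/2 and q_I = (151 - q_M)/2.
Substituting one into the other gives q_M = 253/3 and q_I = 100/3.
Price P = 226 - 353/3 = 325/3.
Ionix's profit: (325/3 - 75)·(100/3) = 1111.1111.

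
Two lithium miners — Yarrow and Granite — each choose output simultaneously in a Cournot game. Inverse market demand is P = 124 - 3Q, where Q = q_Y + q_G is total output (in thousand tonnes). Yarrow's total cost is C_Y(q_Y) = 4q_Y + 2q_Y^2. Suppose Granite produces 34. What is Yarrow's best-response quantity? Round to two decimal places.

With the rival's output fixed at 34, Yarrow's profit is π_Y = (124 - 3·34 - 3q_Y)q_Y - (4q_Y + 2q_Y²) = (22 - 3q_Y)q_Y - (4q_Y + 2q_Y²).
∂π_Y/∂q_Y = 18 - 10q_Y = 0, so q_Y = 9/5.

1.80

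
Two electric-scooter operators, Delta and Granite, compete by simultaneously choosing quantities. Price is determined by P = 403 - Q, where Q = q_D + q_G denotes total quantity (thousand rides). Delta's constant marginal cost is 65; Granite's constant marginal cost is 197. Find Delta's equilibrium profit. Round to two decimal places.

24544.44

Delta's profit: π_D = (403 - Q)q_D - (65q_D). Setting ∂π_D/∂q_D = 0: 338 - 2q_D - (q_G) = 0.
Granite's profit: π_G = (403 - Q)q_G - (197q_G). Setting ∂π_G/∂q_G = 0: 206 - 2q_G - (q_D) = 0.
Best responses: q_D = (338 - q_G)/2, q_G = (206 - q_D)/2.
Substituting one into the other gives q_D = 470/3 and q_G = 74/3.
Price P = 403 - 544/3 = 665/3.
Delta's profit: (665/3 - 65)·(470/3) = 24544.4444.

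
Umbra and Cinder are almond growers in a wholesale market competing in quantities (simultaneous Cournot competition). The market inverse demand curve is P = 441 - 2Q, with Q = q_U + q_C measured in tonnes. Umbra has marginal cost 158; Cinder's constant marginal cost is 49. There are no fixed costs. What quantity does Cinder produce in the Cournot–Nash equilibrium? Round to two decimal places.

Umbra's profit: π_U = (441 - 2Q)q_U - (158q_U). Setting ∂π_U/∂q_U = 0: 283 - 4q_U - 2(q_C) = 0.
Cinder's profit: π_C = (441 - 2Q)q_C - (49q_C). Setting ∂π_C/∂q_C = 0: 392 - 4q_C - 2(q_U) = 0.
So q_U = (283 - 2q_C)/4 and q_C = (392 - 2q_U)/4.
Solving the pair: q_U = 29, q_C = 167/2.

83.50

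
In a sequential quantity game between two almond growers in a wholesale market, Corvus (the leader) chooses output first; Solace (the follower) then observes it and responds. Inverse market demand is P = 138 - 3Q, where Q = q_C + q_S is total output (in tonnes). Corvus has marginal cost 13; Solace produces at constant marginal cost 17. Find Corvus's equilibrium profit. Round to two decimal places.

Solve by backward induction. Given q_C, the follower Solace maximises π_S = (138 - 3q_C - 3q_S)q_S - 17q_S.
Follower FOC: 121 - 3q_C - 6q_S = 0, so q_S(q_C) = (121 - 3q_C)/6.
The leader anticipates this reaction. Substituting into P = 138 - 3Q gives P = 155/2 - (3/2)q_C, so π_C = (155/2 - (3/2)q_C)q_C - 13q_C.
The leader's first-order condition 129/2 - 3q_C = 0 yields q_C = 43/2.
Then q_S = (121 - 3·(43/2))/6 = 113/12.
Price P = 138 - 3·(371/12) = 181/4.
Corvus's profit: (181/4 - 13)·(43/2) = 693.3750.

693.38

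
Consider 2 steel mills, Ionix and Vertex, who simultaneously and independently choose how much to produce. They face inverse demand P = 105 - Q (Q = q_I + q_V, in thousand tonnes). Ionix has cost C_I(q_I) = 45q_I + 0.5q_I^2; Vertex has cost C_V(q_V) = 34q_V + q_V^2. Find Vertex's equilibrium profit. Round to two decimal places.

Ionix's profit: π_I = (105 - Q)q_I - (45q_I + (1/2)q_I²). Setting ∂π_I/∂q_I = 0: 60 - 3q_I - (q_V) = 0.
Vertex's first-order condition: 71 - 4q_V - (q_I) = 0.
Rearranging gives the reaction functions q_I = (60 - q_V)/3 and q_V = (71 - q_I)/4.
Substituting one into the other gives q_I = 169/11 and q_V = 153/11.
Price P = 105 - 322/11 = 833/11.
Vertex's profit: (833/11)·(153/11) - 34·(153/11) - (153/11)² = 386.9256.

386.93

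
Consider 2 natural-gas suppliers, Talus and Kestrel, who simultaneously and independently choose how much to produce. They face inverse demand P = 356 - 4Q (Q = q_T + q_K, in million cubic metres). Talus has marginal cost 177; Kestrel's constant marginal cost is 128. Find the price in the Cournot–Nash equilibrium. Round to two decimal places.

220.33

Talus's profit: π_T = (356 - 4Q)q_T - (177q_T). Setting ∂π_T/∂q_T = 0: 179 - 8q_T - 4(q_K) = 0.
Kestrel's profit: π_K = (356 - 4Q)q_K - (128q_K). Setting ∂π_K/∂q_K = 0: 228 - 8q_K - 4(q_T) = 0.
Best responses: q_T = (179 - 4q_K)/8, q_K = (228 - 4q_T)/8.
Solving the pair: q_T = 65/6, q_K = 277/12.
Total output Q = 407/12, so price P = 356 - 4·(407/12) = 661/3.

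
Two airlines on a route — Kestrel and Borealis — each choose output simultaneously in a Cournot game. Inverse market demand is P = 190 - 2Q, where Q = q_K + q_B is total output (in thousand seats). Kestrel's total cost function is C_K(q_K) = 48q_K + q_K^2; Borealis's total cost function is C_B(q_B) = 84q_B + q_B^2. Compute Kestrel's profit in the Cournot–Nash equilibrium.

Kestrel's profit: π_K = (190 - 2Q)q_K - (48q_K + q_K²). Setting ∂π_K/∂q_K = 0: 142 - 6q_K - 2(q_B) = 0.
Borealis's first-order condition: 106 - 6q_B - 2(q_K) = 0.
Rearranging gives the reaction functions q_K = (142 - 2q_B)/6 and q_B = (106 - 2q_K)/6.
Solving the pair: q_K = 20, q_B = 11.
Price P = 190 - 2·31 = 128.
Kestrel's profit: 128·20 - 48·20 - 20² = 1200.

1200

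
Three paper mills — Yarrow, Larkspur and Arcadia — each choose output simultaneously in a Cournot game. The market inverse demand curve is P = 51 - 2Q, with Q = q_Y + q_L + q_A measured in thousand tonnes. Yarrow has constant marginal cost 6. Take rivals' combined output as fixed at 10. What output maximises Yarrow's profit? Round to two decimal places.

With rivals' combined output fixed at 10, Yarrow's profit is π_Y = (51 - 2·10 - 2q_Y)q_Y - (6q_Y) = (31 - 2q_Y)q_Y - (6q_Y).
∂π_Y/∂q_Y = 25 - 4q_Y = 0, so q_Y = 25/4.

6.25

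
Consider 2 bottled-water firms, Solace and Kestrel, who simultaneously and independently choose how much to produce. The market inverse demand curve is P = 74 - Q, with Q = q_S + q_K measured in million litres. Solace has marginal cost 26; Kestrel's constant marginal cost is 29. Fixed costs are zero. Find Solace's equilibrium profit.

Solace's profit: π_S = (74 - Q)q_S - (26q_S). Setting ∂π_S/∂q_S = 0: 48 - 2q_S - (q_K) = 0.
Kestrel's first-order condition: 45 - 2q_K - (q_S) = 0.
Rearranging gives the reaction functions q_S = (48 - q_K)/2 and q_K = (45 - q_S)/2.
Solving the pair: q_S = 17, q_K = 14.
Price P = 74 - 31 = 43.
Solace's profit: (43 - 26)·17 = 289.

289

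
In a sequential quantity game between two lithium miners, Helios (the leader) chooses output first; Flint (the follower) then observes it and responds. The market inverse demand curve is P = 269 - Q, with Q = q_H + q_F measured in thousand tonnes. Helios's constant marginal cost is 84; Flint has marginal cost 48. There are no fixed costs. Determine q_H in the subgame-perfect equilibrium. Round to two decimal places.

74.50

The follower Flint best-responds to any q_H: π_F = (269 - Q)q_F - 48q_F.
Follower FOC: 221 - q_H - 2q_F = 0, so q_F(q_H) = (221 - q_H)/2.
Helios substitutes q_F(q_H) into its own profit: π_H = q_H(269 - q_H - (221 - q_H)/2) - 84q_H = (317/2 - (1/2)q_H)q_H - 84q_H.
The leader's first-order condition 149/2 - q_H = 0 yields q_H = 149/2.
Then q_F = (221 - 149/2)/2 = 293/4.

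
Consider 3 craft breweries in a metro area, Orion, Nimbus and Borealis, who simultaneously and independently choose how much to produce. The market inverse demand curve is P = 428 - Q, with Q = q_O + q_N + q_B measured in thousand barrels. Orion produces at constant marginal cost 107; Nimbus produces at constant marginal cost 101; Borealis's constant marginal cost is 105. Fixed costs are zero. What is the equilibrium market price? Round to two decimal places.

Orion's profit: π_O = (428 - Q)q_O - (107q_O). Setting ∂π_O/∂q_O = 0: 321 - 2q_O - (q_N + q_B) = 0.
Nimbus's profit: π_N = (428 - Q)q_N - (101q_N). Setting ∂π_N/∂q_N = 0: 327 - 2q_N - (q_O + q_B) = 0.
Borealis's first-order condition: 323 - 2q_B - (q_O + q_N) = 0.
Summing all 3 equations gives 971 − 4Q = 0, hence Q = 971/4.
Back-substituting: q_O = (321 − 971/4) = 313/4, q_N = (327 − 971/4) = 337/4, q_B = (323 − 971/4) = 321/4.
Total output Q = 971/4, so price P = 428 - 971/4 = 741/4.

185.25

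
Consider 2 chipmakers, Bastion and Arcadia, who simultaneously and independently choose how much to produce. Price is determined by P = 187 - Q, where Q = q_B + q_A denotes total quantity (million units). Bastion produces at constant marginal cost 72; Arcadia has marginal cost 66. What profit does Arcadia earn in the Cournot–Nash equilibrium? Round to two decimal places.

1792.11

Bastion's profit: π_B = (187 - Q)q_B - (72q_B). Setting ∂π_B/∂q_B = 0: 115 - 2q_B - (q_A) = 0.
Arcadia's profit: π_A = (187 - Q)q_A - (66q_A). Setting ∂π_A/∂q_A = 0: 121 - 2q_A - (q_B) = 0.
Best responses: q_B = (115 - q_A)/2, q_A = (121 - q_B)/2.
Solving the pair: q_B = 109/3, q_A = 127/3.
Price P = 187 - 236/3 = 325/3.
Arcadia's profit: (325/3 - 66)·(127/3) = 1792.1111.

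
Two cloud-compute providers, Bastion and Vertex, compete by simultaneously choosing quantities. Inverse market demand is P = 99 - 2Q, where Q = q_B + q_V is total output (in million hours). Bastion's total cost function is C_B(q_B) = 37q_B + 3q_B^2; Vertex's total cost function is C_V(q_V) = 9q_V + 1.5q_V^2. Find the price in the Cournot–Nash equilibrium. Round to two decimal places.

67.79

Bastion's profit: π_B = (99 - 2Q)q_B - (37q_B + 3q_B²). Setting ∂π_B/∂q_B = 0: 62 - 10q_B - 2(q_V) = 0.
Vertex's first-order condition: 90 - 7q_V - 2(q_B) = 0.
So q_B = (62 - 2q_V)/10 and q_V = (90 - 2q_B)/7.
Solving the pair: q_B = 127/33, q_V = 388/33.
Total output Q = 515/33, so price P = 99 - 2·(515/33) = 67.7879.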